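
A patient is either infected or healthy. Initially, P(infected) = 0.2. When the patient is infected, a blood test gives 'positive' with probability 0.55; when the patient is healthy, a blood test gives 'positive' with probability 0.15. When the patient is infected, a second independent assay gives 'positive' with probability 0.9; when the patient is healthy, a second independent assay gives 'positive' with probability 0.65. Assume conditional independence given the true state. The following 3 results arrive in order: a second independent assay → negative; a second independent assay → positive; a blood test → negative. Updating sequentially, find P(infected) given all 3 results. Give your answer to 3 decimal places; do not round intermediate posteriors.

0.050

After a second independent assay='negative': P(infected) = 0.1·0.2000 / (0.1·0.2000 + 0.35·0.8000) ≈ 0.0667
After a second independent assay='positive': P(infected) = 0.9·0.0667 / (0.9·0.0667 + 0.65·0.9333) ≈ 0.0900
After a blood test='negative': P(infected) = 0.45·0.0900 / (0.45·0.0900 + 0.85·0.9100) ≈ 0.0498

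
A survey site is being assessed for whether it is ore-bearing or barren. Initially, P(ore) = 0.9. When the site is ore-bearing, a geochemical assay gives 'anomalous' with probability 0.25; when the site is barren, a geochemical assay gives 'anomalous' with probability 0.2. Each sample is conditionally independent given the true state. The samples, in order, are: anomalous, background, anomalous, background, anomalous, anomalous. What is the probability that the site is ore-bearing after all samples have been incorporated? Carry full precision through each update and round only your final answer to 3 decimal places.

Each posterior becomes the prior for the next update.
After 'anomalous': P(ore) = 0.25·0.9000 / (0.25·0.9000 + 0.2·0.1000) ≈ 0.9184
After 'background': P(ore) = 0.75·0.9184 / (0.75·0.9184 + 0.8·0.0816) ≈ 0.9134
After 'anomalous': P(ore) = 0.25·0.9134 / (0.25·0.9134 + 0.2·0.0866) ≈ 0.9295
After 'background': P(ore) = 0.75·0.9295 / (0.75·0.9295 + 0.8·0.0705) ≈ 0.9251
After 'anomalous': P(ore) = 0.25·0.9251 / (0.25·0.9251 + 0.2·0.0749) ≈ 0.9392
After 'anomalous': P(ore) = 0.25·0.9392 / (0.25·0.9392 + 0.2·0.0608) ≈ 0.9508

0.951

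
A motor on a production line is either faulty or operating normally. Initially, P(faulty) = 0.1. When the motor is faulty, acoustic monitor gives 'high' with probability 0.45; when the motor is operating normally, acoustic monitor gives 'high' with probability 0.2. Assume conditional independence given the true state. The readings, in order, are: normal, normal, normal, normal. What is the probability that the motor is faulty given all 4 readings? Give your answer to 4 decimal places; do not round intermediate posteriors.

After 'normal': P(faulty) = 0.55·0.1000 / (0.55·0.1000 + 0.8·0.9000) ≈ 0.0710
After 'normal': P(faulty) = 0.55·0.0710 / (0.55·0.0710 + 0.8·0.9290) ≈ 0.0499
After 'normal': P(faulty) = 0.55·0.0499 / (0.55·0.0499 + 0.8·0.9501) ≈ 0.0348
After 'normal': P(faulty) = 0.55·0.0348 / (0.55·0.0348 + 0.8·0.9652) ≈ 0.0242

0.0242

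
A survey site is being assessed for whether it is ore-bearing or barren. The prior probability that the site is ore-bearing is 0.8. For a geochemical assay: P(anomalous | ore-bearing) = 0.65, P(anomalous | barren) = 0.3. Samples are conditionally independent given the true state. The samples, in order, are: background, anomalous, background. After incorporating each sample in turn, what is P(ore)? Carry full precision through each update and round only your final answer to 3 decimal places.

Apply Bayes' rule sequentially, carrying P(ore) forward.
After 'background': P(ore) = 0.35·0.8000 / (0.35·0.8000 + 0.7·0.2000) ≈ 0.6667
After 'anomalous': P(ore) = 0.65·0.6667 / (0.65·0.6667 + 0.3·0.3333) ≈ 0.8125
After 'background': P(ore) = 0.35·0.8125 / (0.35·0.8125 + 0.7·0.1875) ≈ 0.6842

0.684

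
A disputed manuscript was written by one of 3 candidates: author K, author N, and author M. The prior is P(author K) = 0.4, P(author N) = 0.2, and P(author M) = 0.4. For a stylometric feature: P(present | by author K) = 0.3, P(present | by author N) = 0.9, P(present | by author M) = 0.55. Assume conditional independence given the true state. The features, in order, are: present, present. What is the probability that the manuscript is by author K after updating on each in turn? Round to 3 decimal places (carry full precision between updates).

After 'present': normaliser = 0.3·0.4000 + 0.9·0.2000 + 0.55·0.4000; P(author K) ≈ 0.2308, P(author N) ≈ 0.3462, P(author M) ≈ 0.4231
After 'present': normaliser = 0.3·0.2308 + 0.9·0.3462 + 0.55·0.4231; P(author K) ≈ 0.1129, P(author N) ≈ 0.5078, P(author M) ≈ 0.3793

0.113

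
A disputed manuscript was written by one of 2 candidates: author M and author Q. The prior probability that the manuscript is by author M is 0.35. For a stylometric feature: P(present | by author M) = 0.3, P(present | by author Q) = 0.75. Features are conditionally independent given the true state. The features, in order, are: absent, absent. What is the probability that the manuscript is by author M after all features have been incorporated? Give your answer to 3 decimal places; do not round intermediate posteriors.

Apply Bayes' rule sequentially, carrying P(author M) forward.
After 'absent': P(author M) = 0.7·0.3500 / (0.7·0.3500 + 0.25·0.6500) ≈ 0.6012
After 'absent': P(author M) = 0.7·0.6012 / (0.7·0.6012 + 0.25·0.3988) ≈ 0.8085

0.808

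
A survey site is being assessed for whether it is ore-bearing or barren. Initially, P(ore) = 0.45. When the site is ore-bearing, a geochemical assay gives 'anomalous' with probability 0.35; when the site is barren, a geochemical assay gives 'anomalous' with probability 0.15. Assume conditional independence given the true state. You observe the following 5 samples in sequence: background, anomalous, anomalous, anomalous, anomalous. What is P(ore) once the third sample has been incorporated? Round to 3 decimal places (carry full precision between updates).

After 'background': P(ore) = 0.65·0.4500 / (0.65·0.4500 + 0.85·0.5500) ≈ 0.3849
After 'anomalous': P(ore) = 0.35·0.3849 / (0.35·0.3849 + 0.15·0.6151) ≈ 0.5935
After 'anomalous': P(ore) = 0.35·0.5935 / (0.35·0.5935 + 0.15·0.4065) ≈ 0.7731

0.773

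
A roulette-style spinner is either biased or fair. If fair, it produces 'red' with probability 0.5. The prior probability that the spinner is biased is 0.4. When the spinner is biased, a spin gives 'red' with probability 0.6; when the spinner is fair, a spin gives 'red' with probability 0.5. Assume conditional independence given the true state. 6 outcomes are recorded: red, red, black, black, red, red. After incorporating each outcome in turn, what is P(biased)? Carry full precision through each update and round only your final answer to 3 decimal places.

After 'red': P(biased) = 0.6·0.4000 / (0.6·0.4000 + 0.5·0.6000) ≈ 0.4444
After 'red': P(biased) = 0.6·0.4444 / (0.6·0.4444 + 0.5·0.5556) ≈ 0.4898
After 'black': P(biased) = 0.4·0.4898 / (0.4·0.4898 + 0.5·0.5102) ≈ 0.4344
After 'black': P(biased) = 0.4·0.4344 / (0.4·0.4344 + 0.5·0.5656) ≈ 0.3806
After 'red': P(biased) = 0.6·0.3806 / (0.6·0.3806 + 0.5·0.6194) ≈ 0.4244
After 'red': P(biased) = 0.6·0.4244 / (0.6·0.4244 + 0.5·0.5756) ≈ 0.4694

0.469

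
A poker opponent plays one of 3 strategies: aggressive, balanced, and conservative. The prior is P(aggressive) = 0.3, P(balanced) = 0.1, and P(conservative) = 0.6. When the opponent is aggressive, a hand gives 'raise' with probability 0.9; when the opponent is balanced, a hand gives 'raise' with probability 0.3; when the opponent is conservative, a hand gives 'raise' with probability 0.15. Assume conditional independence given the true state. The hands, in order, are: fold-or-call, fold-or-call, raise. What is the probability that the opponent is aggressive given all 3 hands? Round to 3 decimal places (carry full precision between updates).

0.033

After 'fold-or-call': normaliser = 0.1·0.3000 + 0.7·0.1000 + 0.85·0.6000; P(aggressive) ≈ 0.0492, P(balanced) ≈ 0.1148, P(conservative) ≈ 0.8361
After 'fold-or-call': normaliser = 0.1·0.0492 + 0.7·0.1148 + 0.85·0.8361; P(aggressive) ≈ 0.0062, P(balanced) ≈ 0.1009, P(conservative) ≈ 0.8929
After 'raise': normaliser = 0.9·0.0062 + 0.3·0.1009 + 0.15·0.8929; P(aggressive) ≈ 0.0328, P(balanced) ≈ 0.1783, P(conservative) ≈ 0.7889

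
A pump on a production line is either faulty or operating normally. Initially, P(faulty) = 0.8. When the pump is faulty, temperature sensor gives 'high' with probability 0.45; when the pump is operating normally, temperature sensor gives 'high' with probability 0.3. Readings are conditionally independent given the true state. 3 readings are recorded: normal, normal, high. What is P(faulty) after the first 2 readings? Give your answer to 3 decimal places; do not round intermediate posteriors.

After 'normal': P(faulty) = 0.55·0.8000 / (0.55·0.8000 + 0.7·0.2000) ≈ 0.7586
After 'normal': P(faulty) = 0.55·0.7586 / (0.55·0.7586 + 0.7·0.2414) ≈ 0.7118

0.712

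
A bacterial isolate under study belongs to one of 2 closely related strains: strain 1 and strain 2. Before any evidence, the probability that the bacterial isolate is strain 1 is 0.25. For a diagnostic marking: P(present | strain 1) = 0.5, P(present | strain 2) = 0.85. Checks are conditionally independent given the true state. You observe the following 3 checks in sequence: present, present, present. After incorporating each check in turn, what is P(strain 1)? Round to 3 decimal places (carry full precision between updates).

0.064

After 'present': P(strain 1) = 0.5·0.2500 / (0.5·0.2500 + 0.85·0.7500) ≈ 0.1639
After 'present': P(strain 1) = 0.5·0.1639 / (0.5·0.1639 + 0.85·0.8361) ≈ 0.1034
After 'present': P(strain 1) = 0.5·0.1034 / (0.5·0.1034 + 0.85·0.8966) ≈ 0.0635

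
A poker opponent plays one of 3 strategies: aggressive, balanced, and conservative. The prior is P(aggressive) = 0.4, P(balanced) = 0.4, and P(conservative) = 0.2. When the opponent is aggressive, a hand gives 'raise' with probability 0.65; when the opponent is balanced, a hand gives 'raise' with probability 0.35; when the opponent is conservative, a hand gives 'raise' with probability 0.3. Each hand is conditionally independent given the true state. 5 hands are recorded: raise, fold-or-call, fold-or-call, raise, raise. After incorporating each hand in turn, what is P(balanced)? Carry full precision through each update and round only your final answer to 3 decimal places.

After 'raise': normaliser = 0.65·0.4000 + 0.35·0.4000 + 0.3·0.2000; P(aggressive) ≈ 0.5652, P(balanced) ≈ 0.3043, P(conservative) ≈ 0.1304
After 'fold-or-call': normaliser = 0.35·0.5652 + 0.65·0.3043 + 0.7·0.1304; P(aggressive) ≈ 0.4062, P(balanced) ≈ 0.4062, P(conservative) ≈ 0.1875
After 'fold-or-call': normaliser = 0.35·0.4062 + 0.65·0.4062 + 0.7·0.1875; P(aggressive) ≈ 0.2645, P(balanced) ≈ 0.4913, P(conservative) ≈ 0.2442
After 'raise': normaliser = 0.65·0.2645 + 0.35·0.4913 + 0.3·0.2442; P(aggressive) ≈ 0.4122, P(balanced) ≈ 0.4122, P(conservative) ≈ 0.1756
After 'raise': normaliser = 0.65·0.4122 + 0.35·0.4122 + 0.3·0.1756; P(aggressive) ≈ 0.5763, P(balanced) ≈ 0.3103, P(conservative) ≈ 0.1133

0.310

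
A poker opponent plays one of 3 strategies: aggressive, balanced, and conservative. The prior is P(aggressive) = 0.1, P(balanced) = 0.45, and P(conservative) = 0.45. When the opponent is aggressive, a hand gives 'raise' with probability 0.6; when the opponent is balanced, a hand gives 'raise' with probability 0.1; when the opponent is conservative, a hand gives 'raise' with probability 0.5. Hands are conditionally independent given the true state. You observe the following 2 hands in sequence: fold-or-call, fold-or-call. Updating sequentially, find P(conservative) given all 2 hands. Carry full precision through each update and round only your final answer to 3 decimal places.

0.228

After 'fold-or-call': normaliser = 0.4·0.1000 + 0.9·0.4500 + 0.5·0.4500; P(aggressive) ≈ 0.0597, P(balanced) ≈ 0.6045, P(conservative) ≈ 0.3358
After 'fold-or-call': normaliser = 0.4·0.0597 + 0.9·0.6045 + 0.5·0.3358; P(aggressive) ≈ 0.0325, P(balanced) ≈ 0.7394, P(conservative) ≈ 0.2282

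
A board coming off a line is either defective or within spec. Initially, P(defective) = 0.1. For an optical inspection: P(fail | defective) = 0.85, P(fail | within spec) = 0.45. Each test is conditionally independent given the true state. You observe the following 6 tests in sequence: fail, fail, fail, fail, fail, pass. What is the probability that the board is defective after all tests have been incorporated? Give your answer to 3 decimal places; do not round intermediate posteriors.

After 'fail': P(defective) = 0.85·0.1000 / (0.85·0.1000 + 0.45·0.9000) ≈ 0.1735
After 'fail': P(defective) = 0.85·0.1735 / (0.85·0.1735 + 0.45·0.8265) ≈ 0.2839
After 'fail': P(defective) = 0.85·0.2839 / (0.85·0.2839 + 0.45·0.7161) ≈ 0.4282
After 'fail': P(defective) = 0.85·0.4282 / (0.85·0.4282 + 0.45·0.5718) ≈ 0.5858
After 'fail': P(defective) = 0.85·0.5858 / (0.85·0.5858 + 0.45·0.4142) ≈ 0.7276
After 'pass': P(defective) = 0.15·0.7276 / (0.15·0.7276 + 0.55·0.2724) ≈ 0.4215

0.422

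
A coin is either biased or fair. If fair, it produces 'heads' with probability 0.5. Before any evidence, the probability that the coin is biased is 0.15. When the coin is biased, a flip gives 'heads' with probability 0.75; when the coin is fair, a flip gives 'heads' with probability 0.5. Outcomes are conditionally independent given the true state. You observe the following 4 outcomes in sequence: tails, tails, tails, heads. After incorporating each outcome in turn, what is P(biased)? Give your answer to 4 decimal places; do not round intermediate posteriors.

After 'tails': P(biased) = 0.25·0.1500 / (0.25·0.1500 + 0.5·0.8500) ≈ 0.0811
After 'tails': P(biased) = 0.25·0.0811 / (0.25·0.0811 + 0.5·0.9189) ≈ 0.0423
After 'tails': P(biased) = 0.25·0.0423 / (0.25·0.0423 + 0.5·0.9577) ≈ 0.0216
After 'heads': P(biased) = 0.75·0.0216 / (0.75·0.0216 + 0.5·0.9784) ≈ 0.0320

0.0320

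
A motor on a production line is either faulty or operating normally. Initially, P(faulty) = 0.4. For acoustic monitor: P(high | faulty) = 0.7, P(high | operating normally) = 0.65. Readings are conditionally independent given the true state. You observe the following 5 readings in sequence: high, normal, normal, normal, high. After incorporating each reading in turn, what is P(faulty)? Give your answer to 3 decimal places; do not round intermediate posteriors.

After 'high': P(faulty) = 0.7·0.4000 / (0.7·0.4000 + 0.65·0.6000) ≈ 0.4179
After 'normal': P(faulty) = 0.3·0.4179 / (0.3·0.4179 + 0.35·0.5821) ≈ 0.3810
After 'normal': P(faulty) = 0.3·0.3810 / (0.3·0.3810 + 0.35·0.6190) ≈ 0.3453
After 'normal': P(faulty) = 0.3·0.3453 / (0.3·0.3453 + 0.35·0.6547) ≈ 0.3114
After 'high': P(faulty) = 0.7·0.3114 / (0.7·0.3114 + 0.65·0.6886) ≈ 0.3275

0.327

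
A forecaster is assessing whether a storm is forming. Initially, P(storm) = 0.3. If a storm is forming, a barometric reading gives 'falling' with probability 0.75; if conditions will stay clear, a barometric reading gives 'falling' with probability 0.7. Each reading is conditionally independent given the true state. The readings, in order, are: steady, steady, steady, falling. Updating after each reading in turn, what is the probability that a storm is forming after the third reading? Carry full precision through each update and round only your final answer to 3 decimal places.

0.199

After 'steady': P(storm) = 0.25·0.3000 / (0.25·0.3000 + 0.3·0.7000) ≈ 0.2632
After 'steady': P(storm) = 0.25·0.2632 / (0.25·0.2632 + 0.3·0.7368) ≈ 0.2294
After 'steady': P(storm) = 0.25·0.2294 / (0.25·0.2294 + 0.3·0.7706) ≈ 0.1987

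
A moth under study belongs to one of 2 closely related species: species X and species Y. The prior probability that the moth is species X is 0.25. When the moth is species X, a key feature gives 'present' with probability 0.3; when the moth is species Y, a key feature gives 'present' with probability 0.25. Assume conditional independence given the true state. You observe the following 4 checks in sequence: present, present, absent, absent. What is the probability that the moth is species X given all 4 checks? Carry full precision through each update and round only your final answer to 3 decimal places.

0.295

After 'present': P(species X) = 0.3·0.2500 / (0.3·0.2500 + 0.25·0.7500) ≈ 0.2857
After 'present': P(species X) = 0.3·0.2857 / (0.3·0.2857 + 0.25·0.7143) ≈ 0.3243
After 'absent': P(species X) = 0.7·0.3243 / (0.7·0.3243 + 0.75·0.6757) ≈ 0.3094
After 'absent': P(species X) = 0.7·0.3094 / (0.7·0.3094 + 0.75·0.6906) ≈ 0.2948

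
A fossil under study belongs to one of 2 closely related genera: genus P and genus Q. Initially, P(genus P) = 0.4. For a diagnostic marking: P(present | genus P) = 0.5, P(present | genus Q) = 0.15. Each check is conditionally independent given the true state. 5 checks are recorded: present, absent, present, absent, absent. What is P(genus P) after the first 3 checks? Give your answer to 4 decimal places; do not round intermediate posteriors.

After 'present': P(genus P) = 0.5·0.4000 / (0.5·0.4000 + 0.15·0.6000) ≈ 0.6897
After 'absent': P(genus P) = 0.5·0.6897 / (0.5·0.6897 + 0.85·0.3103) ≈ 0.5666
After 'present': P(genus P) = 0.5·0.5666 / (0.5·0.5666 + 0.15·0.4334) ≈ 0.8133

0.8133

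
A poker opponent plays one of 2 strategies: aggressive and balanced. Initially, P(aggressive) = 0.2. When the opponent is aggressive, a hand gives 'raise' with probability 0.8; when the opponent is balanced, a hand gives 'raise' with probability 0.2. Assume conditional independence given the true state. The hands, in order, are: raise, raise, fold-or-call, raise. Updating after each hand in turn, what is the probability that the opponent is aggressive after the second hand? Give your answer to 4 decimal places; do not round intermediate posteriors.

0.8000

Each posterior becomes the prior for the next update.
After 'raise': P(aggressive) = 0.8·0.2000 / (0.8·0.2000 + 0.2·0.8000) ≈ 0.5000
After 'raise': P(aggressive) = 0.8·0.5000 / (0.8·0.5000 + 0.2·0.5000) ≈ 0.8000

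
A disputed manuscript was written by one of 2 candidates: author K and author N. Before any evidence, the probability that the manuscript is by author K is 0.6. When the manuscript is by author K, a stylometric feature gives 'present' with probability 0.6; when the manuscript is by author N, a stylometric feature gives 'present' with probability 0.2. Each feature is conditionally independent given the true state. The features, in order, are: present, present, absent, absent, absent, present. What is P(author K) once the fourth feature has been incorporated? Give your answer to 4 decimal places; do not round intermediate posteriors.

0.7714

After 'present': P(author K) = 0.6·0.6000 / (0.6·0.6000 + 0.2·0.4000) ≈ 0.8182
After 'present': P(author K) = 0.6·0.8182 / (0.6·0.8182 + 0.2·0.1818) ≈ 0.9310
After 'absent': P(author K) = 0.4·0.9310 / (0.4·0.9310 + 0.8·0.0690) ≈ 0.8710
After 'absent': P(author K) = 0.4·0.8710 / (0.4·0.8710 + 0.8·0.1290) ≈ 0.7714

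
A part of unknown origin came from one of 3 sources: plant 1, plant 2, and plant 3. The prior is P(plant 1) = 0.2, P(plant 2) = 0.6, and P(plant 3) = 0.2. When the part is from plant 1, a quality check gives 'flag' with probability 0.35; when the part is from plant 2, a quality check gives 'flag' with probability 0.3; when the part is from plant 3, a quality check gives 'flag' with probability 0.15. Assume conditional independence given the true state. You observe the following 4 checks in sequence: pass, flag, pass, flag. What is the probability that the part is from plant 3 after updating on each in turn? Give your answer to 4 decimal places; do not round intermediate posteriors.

0.0812

Apply Bayes' rule sequentially, carrying P(plant 3) forward.
After 'pass': normaliser = 0.65·0.2000 + 0.7·0.6000 + 0.85·0.2000; P(plant 1) ≈ 0.1806, P(plant 2) ≈ 0.5833, P(plant 3) ≈ 0.2361
After 'flag': normaliser = 0.35·0.1806 + 0.3·0.5833 + 0.15·0.2361; P(plant 1) ≈ 0.2310, P(plant 2) ≈ 0.6396, P(plant 3) ≈ 0.1294
After 'pass': normaliser = 0.65·0.2310 + 0.7·0.6396 + 0.85·0.1294; P(plant 1) ≈ 0.2121, P(plant 2) ≈ 0.6325, P(plant 3) ≈ 0.1554
After 'flag': normaliser = 0.35·0.2121 + 0.3·0.6325 + 0.15·0.1554; P(plant 1) ≈ 0.2584, P(plant 2) ≈ 0.6605, P(plant 3) ≈ 0.0812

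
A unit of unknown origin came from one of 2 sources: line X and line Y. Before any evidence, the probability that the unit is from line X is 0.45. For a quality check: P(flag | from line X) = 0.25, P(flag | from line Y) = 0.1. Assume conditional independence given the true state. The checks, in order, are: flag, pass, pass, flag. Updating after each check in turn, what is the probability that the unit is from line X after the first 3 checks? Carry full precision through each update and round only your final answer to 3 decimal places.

0.587

Apply Bayes' rule sequentially, carrying P(line X) forward.
After 'flag': P(line X) = 0.25·0.4500 / (0.25·0.4500 + 0.1·0.5500) ≈ 0.6716
After 'pass': P(line X) = 0.75·0.6716 / (0.75·0.6716 + 0.9·0.3284) ≈ 0.6303
After 'pass': P(line X) = 0.75·0.6303 / (0.75·0.6303 + 0.9·0.3697) ≈ 0.5869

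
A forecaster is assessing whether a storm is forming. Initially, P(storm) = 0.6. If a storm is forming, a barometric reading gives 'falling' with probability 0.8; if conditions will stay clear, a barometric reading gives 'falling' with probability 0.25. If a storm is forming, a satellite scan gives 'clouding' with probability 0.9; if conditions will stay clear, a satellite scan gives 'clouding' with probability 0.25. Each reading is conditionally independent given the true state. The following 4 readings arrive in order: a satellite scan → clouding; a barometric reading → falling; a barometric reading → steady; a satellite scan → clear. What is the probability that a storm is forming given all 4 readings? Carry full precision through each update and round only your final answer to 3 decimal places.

After a satellite scan='clouding': P(storm) = 0.9·0.6000 / (0.9·0.6000 + 0.25·0.4000) ≈ 0.8438
After a barometric reading='falling': P(storm) = 0.8·0.8438 / (0.8·0.8438 + 0.25·0.1562) ≈ 0.9453
After a barometric reading='steady': P(storm) = 0.2·0.9453 / (0.2·0.9453 + 0.75·0.0547) ≈ 0.8217
After a satellite scan='clear': P(storm) = 0.1·0.8217 / (0.1·0.8217 + 0.75·0.1783) ≈ 0.3806

0.381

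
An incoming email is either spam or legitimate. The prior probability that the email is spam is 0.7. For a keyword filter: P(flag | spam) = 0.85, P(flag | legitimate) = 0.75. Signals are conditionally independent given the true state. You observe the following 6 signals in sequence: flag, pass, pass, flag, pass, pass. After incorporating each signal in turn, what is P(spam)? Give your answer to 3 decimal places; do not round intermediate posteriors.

After 'flag': P(spam) = 0.85·0.7000 / (0.85·0.7000 + 0.75·0.3000) ≈ 0.7256
After 'pass': P(spam) = 0.15·0.7256 / (0.15·0.7256 + 0.25·0.2744) ≈ 0.6134
After 'pass': P(spam) = 0.15·0.6134 / (0.15·0.6134 + 0.25·0.3866) ≈ 0.4877
After 'flag': P(spam) = 0.85·0.4877 / (0.85·0.4877 + 0.75·0.5123) ≈ 0.5190
After 'pass': P(spam) = 0.15·0.5190 / (0.15·0.5190 + 0.25·0.4810) ≈ 0.3930
After 'pass': P(spam) = 0.15·0.3930 / (0.15·0.3930 + 0.25·0.6070) ≈ 0.2798

0.280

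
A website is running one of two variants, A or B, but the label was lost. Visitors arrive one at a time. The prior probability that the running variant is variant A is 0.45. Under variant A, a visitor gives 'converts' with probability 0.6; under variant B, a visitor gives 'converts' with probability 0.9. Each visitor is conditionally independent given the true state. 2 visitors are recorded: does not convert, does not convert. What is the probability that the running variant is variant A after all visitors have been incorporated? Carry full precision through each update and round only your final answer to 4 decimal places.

After 'does not convert': P(A) = 0.4·0.4500 / (0.4·0.4500 + 0.1·0.5500) ≈ 0.7660
After 'does not convert': P(A) = 0.4·0.7660 / (0.4·0.7660 + 0.1·0.2340) ≈ 0.9290

0.9290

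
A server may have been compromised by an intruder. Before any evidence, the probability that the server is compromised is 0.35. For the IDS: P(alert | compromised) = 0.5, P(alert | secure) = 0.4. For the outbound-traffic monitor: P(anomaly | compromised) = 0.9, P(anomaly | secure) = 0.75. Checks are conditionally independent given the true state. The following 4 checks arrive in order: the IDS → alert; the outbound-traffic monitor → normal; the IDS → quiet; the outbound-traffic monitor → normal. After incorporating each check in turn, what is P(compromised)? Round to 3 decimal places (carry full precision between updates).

0.082

After the IDS='alert': P(compromised) = 0.5·0.3500 / (0.5·0.3500 + 0.4·0.6500) ≈ 0.4023
After the outbound-traffic monitor='normal': P(compromised) = 0.1·0.4023 / (0.1·0.4023 + 0.25·0.5977) ≈ 0.2121
After the IDS='quiet': P(compromised) = 0.5·0.2121 / (0.5·0.2121 + 0.6·0.7879) ≈ 0.1832
After the outbound-traffic monitor='normal': P(compromised) = 0.1·0.1832 / (0.1·0.1832 + 0.25·0.8168) ≈ 0.0824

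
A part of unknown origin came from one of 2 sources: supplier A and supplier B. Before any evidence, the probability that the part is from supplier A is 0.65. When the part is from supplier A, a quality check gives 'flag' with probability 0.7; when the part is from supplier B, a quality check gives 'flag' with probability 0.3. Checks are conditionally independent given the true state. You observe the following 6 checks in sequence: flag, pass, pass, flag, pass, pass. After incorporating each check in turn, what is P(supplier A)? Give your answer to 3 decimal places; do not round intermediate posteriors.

0.254

Each posterior becomes the prior for the next update.
After 'flag': P(supplier A) = 0.7·0.6500 / (0.7·0.6500 + 0.3·0.3500) ≈ 0.8125
After 'pass': P(supplier A) = 0.3·0.8125 / (0.3·0.8125 + 0.7·0.1875) ≈ 0.6500
After 'pass': P(supplier A) = 0.3·0.6500 / (0.3·0.6500 + 0.7·0.3500) ≈ 0.4432
After 'flag': P(supplier A) = 0.7·0.4432 / (0.7·0.4432 + 0.3·0.5568) ≈ 0.6500
After 'pass': P(supplier A) = 0.3·0.6500 / (0.3·0.6500 + 0.7·0.3500) ≈ 0.4432
After 'pass': P(supplier A) = 0.3·0.4432 / (0.3·0.4432 + 0.7·0.5568) ≈ 0.2543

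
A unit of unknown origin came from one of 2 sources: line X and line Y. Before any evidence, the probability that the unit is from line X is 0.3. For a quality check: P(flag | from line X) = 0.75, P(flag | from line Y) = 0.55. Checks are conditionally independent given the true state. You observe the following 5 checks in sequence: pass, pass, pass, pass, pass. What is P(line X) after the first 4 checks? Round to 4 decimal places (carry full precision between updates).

0.0392

After 'pass': P(line X) = 0.25·0.3000 / (0.25·0.3000 + 0.45·0.7000) ≈ 0.1923
After 'pass': P(line X) = 0.25·0.1923 / (0.25·0.1923 + 0.45·0.8077) ≈ 0.1168
After 'pass': P(line X) = 0.25·0.1168 / (0.25·0.1168 + 0.45·0.8832) ≈ 0.0685
After 'pass': P(line X) = 0.25·0.0685 / (0.25·0.0685 + 0.45·0.9315) ≈ 0.0392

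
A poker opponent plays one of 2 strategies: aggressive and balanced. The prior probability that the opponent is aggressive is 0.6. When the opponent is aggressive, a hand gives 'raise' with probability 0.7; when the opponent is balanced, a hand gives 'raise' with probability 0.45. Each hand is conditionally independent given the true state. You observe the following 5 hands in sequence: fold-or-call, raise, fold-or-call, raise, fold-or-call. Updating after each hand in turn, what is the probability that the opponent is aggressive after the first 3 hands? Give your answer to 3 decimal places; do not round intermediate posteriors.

0.410

After 'fold-or-call': P(aggressive) = 0.3·0.6000 / (0.3·0.6000 + 0.55·0.4000) ≈ 0.4500
After 'raise': P(aggressive) = 0.7·0.4500 / (0.7·0.4500 + 0.45·0.5500) ≈ 0.5600
After 'fold-or-call': P(aggressive) = 0.3·0.5600 / (0.3·0.5600 + 0.55·0.4400) ≈ 0.4098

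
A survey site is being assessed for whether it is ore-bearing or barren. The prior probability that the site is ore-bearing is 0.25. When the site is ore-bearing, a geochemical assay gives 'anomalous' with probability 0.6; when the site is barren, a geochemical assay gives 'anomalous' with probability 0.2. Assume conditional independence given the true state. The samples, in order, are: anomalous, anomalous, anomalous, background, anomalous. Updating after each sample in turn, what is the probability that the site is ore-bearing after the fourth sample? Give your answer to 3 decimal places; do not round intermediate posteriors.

After 'anomalous': P(ore) = 0.6·0.2500 / (0.6·0.2500 + 0.2·0.7500) ≈ 0.5000
After 'anomalous': P(ore) = 0.6·0.5000 / (0.6·0.5000 + 0.2·0.5000) ≈ 0.7500
After 'anomalous': P(ore) = 0.6·0.7500 / (0.6·0.7500 + 0.2·0.2500) ≈ 0.9000
After 'background': P(ore) = 0.4·0.9000 / (0.4·0.9000 + 0.8·0.1000) ≈ 0.8182

0.818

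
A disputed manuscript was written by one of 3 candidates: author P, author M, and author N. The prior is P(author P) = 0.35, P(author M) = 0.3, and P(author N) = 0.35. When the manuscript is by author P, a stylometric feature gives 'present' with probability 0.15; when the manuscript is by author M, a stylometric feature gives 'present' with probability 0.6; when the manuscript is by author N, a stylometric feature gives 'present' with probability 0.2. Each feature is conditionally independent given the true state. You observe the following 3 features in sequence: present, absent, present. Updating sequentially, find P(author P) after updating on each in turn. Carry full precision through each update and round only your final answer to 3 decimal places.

0.110

After 'present': normaliser = 0.15·0.3500 + 0.6·0.3000 + 0.2·0.3500; P(author P) ≈ 0.1736, P(author M) ≈ 0.5950, P(author N) ≈ 0.2314
After 'absent': normaliser = 0.85·0.1736 + 0.4·0.5950 + 0.8·0.2314; P(author P) ≈ 0.2585, P(author M) ≈ 0.4171, P(author N) ≈ 0.3244
After 'present': normaliser = 0.15·0.2585 + 0.6·0.4171 + 0.2·0.3244; P(author P) ≈ 0.1096, P(author M) ≈ 0.7071, P(author N) ≈ 0.1833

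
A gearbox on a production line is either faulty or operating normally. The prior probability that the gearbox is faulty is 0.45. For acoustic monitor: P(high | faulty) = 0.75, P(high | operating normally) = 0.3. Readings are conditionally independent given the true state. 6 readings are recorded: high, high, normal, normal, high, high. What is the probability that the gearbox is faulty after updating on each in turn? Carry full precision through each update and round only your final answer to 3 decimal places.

0.803

After 'high': P(faulty) = 0.75·0.4500 / (0.75·0.4500 + 0.3·0.5500) ≈ 0.6716
After 'high': P(faulty) = 0.75·0.6716 / (0.75·0.6716 + 0.3·0.3284) ≈ 0.8364
After 'normal': P(faulty) = 0.25·0.8364 / (0.25·0.8364 + 0.7·0.1636) ≈ 0.6462
After 'normal': P(faulty) = 0.25·0.6462 / (0.25·0.6462 + 0.7·0.3538) ≈ 0.3948
After 'high': P(faulty) = 0.75·0.3948 / (0.75·0.3948 + 0.3·0.6052) ≈ 0.6199
After 'high': P(faulty) = 0.75·0.6199 / (0.75·0.6199 + 0.3·0.3801) ≈ 0.8030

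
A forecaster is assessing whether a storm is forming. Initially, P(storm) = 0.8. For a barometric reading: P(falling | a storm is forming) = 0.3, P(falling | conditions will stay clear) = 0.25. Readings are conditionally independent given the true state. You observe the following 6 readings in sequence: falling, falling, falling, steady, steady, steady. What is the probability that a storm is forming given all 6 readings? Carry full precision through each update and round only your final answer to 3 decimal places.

After 'falling': P(storm) = 0.3·0.8000 / (0.3·0.8000 + 0.25·0.2000) ≈ 0.8276
After 'falling': P(storm) = 0.3·0.8276 / (0.3·0.8276 + 0.25·0.1724) ≈ 0.8521
After 'falling': P(storm) = 0.3·0.8521 / (0.3·0.8521 + 0.25·0.1479) ≈ 0.8736
After 'steady': P(storm) = 0.7·0.8736 / (0.7·0.8736 + 0.75·0.1264) ≈ 0.8658
After 'steady': P(storm) = 0.7·0.8658 / (0.7·0.8658 + 0.75·0.1342) ≈ 0.8576
After 'steady': P(storm) = 0.7·0.8576 / (0.7·0.8576 + 0.75·0.1424) ≈ 0.8489

0.849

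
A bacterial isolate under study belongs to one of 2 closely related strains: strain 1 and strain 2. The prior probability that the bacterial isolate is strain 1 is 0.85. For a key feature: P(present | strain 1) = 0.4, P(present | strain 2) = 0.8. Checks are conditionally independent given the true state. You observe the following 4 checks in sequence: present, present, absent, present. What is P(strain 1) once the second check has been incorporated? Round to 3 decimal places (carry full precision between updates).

0.586

After 'present': P(strain 1) = 0.4·0.8500 / (0.4·0.8500 + 0.8·0.1500) ≈ 0.7391
After 'present': P(strain 1) = 0.4·0.7391 / (0.4·0.7391 + 0.8·0.2609) ≈ 0.5862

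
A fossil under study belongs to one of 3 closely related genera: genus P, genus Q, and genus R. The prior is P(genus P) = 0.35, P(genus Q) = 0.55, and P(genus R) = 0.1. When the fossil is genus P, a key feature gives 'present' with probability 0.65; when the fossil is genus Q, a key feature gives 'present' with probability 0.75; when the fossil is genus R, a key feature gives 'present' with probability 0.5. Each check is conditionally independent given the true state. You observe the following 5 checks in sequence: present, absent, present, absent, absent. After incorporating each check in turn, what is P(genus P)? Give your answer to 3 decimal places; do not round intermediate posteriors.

After 'present': normaliser = 0.65·0.3500 + 0.75·0.5500 + 0.5·0.1000; P(genus P) ≈ 0.3297, P(genus Q) ≈ 0.5978, P(genus R) ≈ 0.0725
After 'absent': normaliser = 0.35·0.3297 + 0.25·0.5978 + 0.5·0.0725; P(genus P) ≈ 0.3833, P(genus Q) ≈ 0.4964, P(genus R) ≈ 0.1203
After 'present': normaliser = 0.65·0.3833 + 0.75·0.4964 + 0.5·0.1203; P(genus P) ≈ 0.3655, P(genus Q) ≈ 0.5462, P(genus R) ≈ 0.0883
After 'absent': normaliser = 0.35·0.3655 + 0.25·0.5462 + 0.5·0.0883; P(genus P) ≈ 0.4145, P(genus Q) ≈ 0.4425, P(genus R) ≈ 0.1430
After 'absent': normaliser = 0.35·0.4145 + 0.25·0.4425 + 0.5·0.1430; P(genus P) ≈ 0.4434, P(genus Q) ≈ 0.3381, P(genus R) ≈ 0.2185

0.443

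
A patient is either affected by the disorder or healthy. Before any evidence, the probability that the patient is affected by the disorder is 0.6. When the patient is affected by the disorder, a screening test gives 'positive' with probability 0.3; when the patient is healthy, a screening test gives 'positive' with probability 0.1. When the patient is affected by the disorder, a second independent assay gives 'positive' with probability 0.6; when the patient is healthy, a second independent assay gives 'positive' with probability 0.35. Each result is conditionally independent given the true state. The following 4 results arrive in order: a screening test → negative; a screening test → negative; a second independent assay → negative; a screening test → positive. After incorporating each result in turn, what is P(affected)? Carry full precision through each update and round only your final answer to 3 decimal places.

After a screening test='negative': P(affected) = 0.7·0.6000 / (0.7·0.6000 + 0.9·0.4000) ≈ 0.5385
After a screening test='negative': P(affected) = 0.7·0.5385 / (0.7·0.5385 + 0.9·0.4615) ≈ 0.4757
After a second independent assay='negative': P(affected) = 0.4·0.4757 / (0.4·0.4757 + 0.65·0.5243) ≈ 0.3583
After a screening test='positive': P(affected) = 0.3·0.3583 / (0.3·0.3583 + 0.1·0.6417) ≈ 0.6262

0.626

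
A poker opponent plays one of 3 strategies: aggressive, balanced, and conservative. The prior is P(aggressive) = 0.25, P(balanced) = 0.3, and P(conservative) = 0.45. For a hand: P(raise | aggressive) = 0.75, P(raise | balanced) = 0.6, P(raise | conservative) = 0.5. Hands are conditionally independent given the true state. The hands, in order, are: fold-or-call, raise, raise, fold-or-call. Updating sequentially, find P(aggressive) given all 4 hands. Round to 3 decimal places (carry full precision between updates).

0.162

After 'fold-or-call': normaliser = 0.25·0.2500 + 0.4·0.3000 + 0.5·0.4500; P(aggressive) ≈ 0.1534, P(balanced) ≈ 0.2945, P(conservative) ≈ 0.5521
After 'raise': normaliser = 0.75·0.1534 + 0.6·0.2945 + 0.5·0.5521; P(aggressive) ≈ 0.2026, P(balanced) ≈ 0.3112, P(conservative) ≈ 0.4862
After 'raise': normaliser = 0.75·0.2026 + 0.6·0.3112 + 0.5·0.4862; P(aggressive) ≈ 0.2612, P(balanced) ≈ 0.3209, P(conservative) ≈ 0.4179
After 'fold-or-call': normaliser = 0.25·0.2612 + 0.4·0.3209 + 0.5·0.4179; P(aggressive) ≈ 0.1622, P(balanced) ≈ 0.3189, P(conservative) ≈ 0.5190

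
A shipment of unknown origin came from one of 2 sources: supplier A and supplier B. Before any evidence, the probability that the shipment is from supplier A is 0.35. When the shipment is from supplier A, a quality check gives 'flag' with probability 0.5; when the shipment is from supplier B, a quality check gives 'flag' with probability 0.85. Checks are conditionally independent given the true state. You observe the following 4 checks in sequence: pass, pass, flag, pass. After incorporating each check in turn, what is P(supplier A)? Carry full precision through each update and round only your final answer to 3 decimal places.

0.921

After 'pass': P(supplier A) = 0.5·0.3500 / (0.5·0.3500 + 0.15·0.6500) ≈ 0.6422
After 'pass': P(supplier A) = 0.5·0.6422 / (0.5·0.6422 + 0.15·0.3578) ≈ 0.8568
After 'flag': P(supplier A) = 0.5·0.8568 / (0.5·0.8568 + 0.85·0.1432) ≈ 0.7787
After 'pass': P(supplier A) = 0.5·0.7787 / (0.5·0.7787 + 0.15·0.2213) ≈ 0.9215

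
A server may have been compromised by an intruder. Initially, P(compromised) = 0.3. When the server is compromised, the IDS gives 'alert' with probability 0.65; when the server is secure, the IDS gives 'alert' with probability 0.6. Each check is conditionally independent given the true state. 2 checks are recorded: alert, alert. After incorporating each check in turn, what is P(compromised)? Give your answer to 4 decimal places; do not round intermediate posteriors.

After 'alert': P(compromised) = 0.65·0.3000 / (0.65·0.3000 + 0.6·0.7000) ≈ 0.3171
After 'alert': P(compromised) = 0.65·0.3171 / (0.65·0.3171 + 0.6·0.6829) ≈ 0.3347

0.3347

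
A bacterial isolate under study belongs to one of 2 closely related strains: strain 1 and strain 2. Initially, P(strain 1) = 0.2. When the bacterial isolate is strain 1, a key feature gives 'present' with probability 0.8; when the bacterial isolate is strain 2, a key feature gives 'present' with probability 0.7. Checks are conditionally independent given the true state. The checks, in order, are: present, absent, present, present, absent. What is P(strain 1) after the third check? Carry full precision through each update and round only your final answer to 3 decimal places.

0.179

After 'present': P(strain 1) = 0.8·0.2000 / (0.8·0.2000 + 0.7·0.8000) ≈ 0.2222
After 'absent': P(strain 1) = 0.2·0.2222 / (0.2·0.2222 + 0.3·0.7778) ≈ 0.1600
After 'present': P(strain 1) = 0.8·0.1600 / (0.8·0.1600 + 0.7·0.8400) ≈ 0.1788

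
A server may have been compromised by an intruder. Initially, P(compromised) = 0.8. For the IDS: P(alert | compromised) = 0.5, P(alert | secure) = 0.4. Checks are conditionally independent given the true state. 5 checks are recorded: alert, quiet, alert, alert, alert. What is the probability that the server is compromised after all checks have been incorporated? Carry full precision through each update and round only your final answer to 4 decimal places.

Each posterior becomes the prior for the next update.
After 'alert': P(compromised) = 0.5·0.8000 / (0.5·0.8000 + 0.4·0.2000) ≈ 0.8333
After 'quiet': P(compromised) = 0.5·0.8333 / (0.5·0.8333 + 0.6·0.1667) ≈ 0.8065
After 'alert': P(compromised) = 0.5·0.8065 / (0.5·0.8065 + 0.4·0.1935) ≈ 0.8389
After 'alert': P(compromised) = 0.5·0.8389 / (0.5·0.8389 + 0.4·0.1611) ≈ 0.8669
After 'alert': P(compromised) = 0.5·0.8669 / (0.5·0.8669 + 0.4·0.1331) ≈ 0.8906

0.8906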